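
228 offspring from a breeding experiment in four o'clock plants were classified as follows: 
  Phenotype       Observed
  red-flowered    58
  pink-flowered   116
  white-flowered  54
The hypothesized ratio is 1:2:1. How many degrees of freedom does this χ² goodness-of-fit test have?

A goodness-of-fit test with 3 phenotype classes has df = 3 − 1 = 2.

2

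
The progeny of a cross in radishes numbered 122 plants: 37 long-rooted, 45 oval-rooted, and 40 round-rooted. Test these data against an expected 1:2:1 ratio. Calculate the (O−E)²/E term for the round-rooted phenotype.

2.959

Total ratio parts = 4. Expected numbers out of 122:
  long-rooted: 122 × 1/4 = 30.5
  oval-rooted: 122 × 2/4 = 61
  round-rooted: 122 × 1/4 = 30.5
Contribution of round-rooted: (40 − 30.5)² / 30.5 = 2.9590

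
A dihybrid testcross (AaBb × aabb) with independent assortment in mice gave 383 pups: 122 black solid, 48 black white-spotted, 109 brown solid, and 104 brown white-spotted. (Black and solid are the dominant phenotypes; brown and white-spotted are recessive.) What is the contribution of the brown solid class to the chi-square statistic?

A dihybrid testcross with independent assortment gives a 1:1:1:1 ratio.
Expected counts for N = 383 under a 1:1:1:1 ratio (total parts = 4):
  black solid: 383 × 1/4 = 95.75
  black white-spotted: 383 × 1/4 = 95.75
  brown solid: 383 × 1/4 = 95.75
  brown white-spotted: 383 × 1/4 = 95.75
Contribution of brown solid: (109 − 95.75)² / 95.75 = 1.8336

1.834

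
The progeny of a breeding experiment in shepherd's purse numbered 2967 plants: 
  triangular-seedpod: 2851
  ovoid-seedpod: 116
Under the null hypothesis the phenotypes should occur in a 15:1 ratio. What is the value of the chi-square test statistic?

Expected counts for N = 2967 under a 15:1 ratio (total parts = 16):
  triangular-seedpod: 2967 × 15/16 = 2781.5625
  ovoid-seedpod: 2967 × 1/16 = 185.4375
χ² = Σ (O − E)² / E
  triangular-seedpod: (2851 − 2781.5625)² / 2781.5625 = 1.7334
  ovoid-seedpod: (116 − 185.4375)² / 185.4375 = 26.0010
χ² = 1.7334 + 26.0010 = 27.7344 ≈ 27.734

27.734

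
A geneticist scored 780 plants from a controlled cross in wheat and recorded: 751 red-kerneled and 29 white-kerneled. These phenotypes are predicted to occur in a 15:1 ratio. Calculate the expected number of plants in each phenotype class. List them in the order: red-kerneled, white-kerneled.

Expected counts for N = 780 under a 15:1 ratio (total parts = 16):
  red-kerneled: 780 × 15/16 = 731.25
  white-kerneled: 780 × 1/16 = 48.75

731.25, 48.75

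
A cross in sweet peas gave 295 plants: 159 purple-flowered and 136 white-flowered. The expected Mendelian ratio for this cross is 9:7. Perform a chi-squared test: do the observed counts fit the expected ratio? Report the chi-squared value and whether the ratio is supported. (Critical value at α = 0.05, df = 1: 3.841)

Expected counts for N = 295 under a 9:7 ratio (total parts = 16):
  purple-flowered: 295 × 9/16 = 165.9375
  white-flowered: 295 × 7/16 = 129.0625
χ² = Σ (O − E)² / E
  purple-flowered: (159 − 165.9375)² / 165.9375 = 0.2900
  white-flowered: (136 − 129.0625)² / 129.0625 = 0.3729
χ² = 0.2900 + 0.3729 = 0.6629 ≈ 0.663
Degrees of freedom = 2 − 1 = 1; critical value at α = 0.05 is 3.841.
Since 0.663 < 3.841, we fail to reject the null hypothesis — the data are consistent with the 9:7 ratio.

0.663; consistent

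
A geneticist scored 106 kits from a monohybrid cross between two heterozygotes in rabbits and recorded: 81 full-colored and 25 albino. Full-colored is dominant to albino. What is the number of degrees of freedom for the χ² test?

For a monohybrid cross between heterozygotes with complete dominance, the expected phenotypic ratio is 3:1.
A goodness-of-fit test with 2 phenotype classes has df = 2 − 1 = 1.

1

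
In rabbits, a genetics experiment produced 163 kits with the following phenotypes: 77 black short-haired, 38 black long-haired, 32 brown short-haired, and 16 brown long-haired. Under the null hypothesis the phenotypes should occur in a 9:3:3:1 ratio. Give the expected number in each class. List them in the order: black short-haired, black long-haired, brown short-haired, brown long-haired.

91.6875, 30.5625, 30.5625, 10.1875

Expected counts for N = 163 under a 9:3:3:1 ratio (total parts = 16):
  black short-haired: 163 × 9/16 = 91.6875
  black long-haired: 163 × 3/16 = 30.5625
  brown short-haired: 163 × 3/16 = 30.5625
  brown long-haired: 163 × 1/16 = 10.1875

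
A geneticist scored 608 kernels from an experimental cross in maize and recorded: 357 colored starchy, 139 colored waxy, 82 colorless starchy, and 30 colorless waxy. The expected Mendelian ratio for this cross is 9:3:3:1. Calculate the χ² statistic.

Expected counts for N = 608 under a 9:3:3:1 ratio (total parts = 16):
  colored starchy: 608 × 9/16 = 342
  colored waxy: 608 × 3/16 = 114
  colorless starchy: 608 × 3/16 = 114
  colorless waxy: 608 × 1/16 = 38
χ² = Σ (O − E)² / E
  colored starchy: (357 − 342)² / 342 = 0.6579
  colored waxy: (139 − 114)² / 114 = 5.4825
  colorless starchy: (82 − 114)² / 114 = 8.9825
  colorless waxy: (30 − 38)² / 38 = 1.6842
χ² = 0.6579 + 5.4825 + 8.9825 + 1.6842 = 16.8071 ≈ 16.807

16.807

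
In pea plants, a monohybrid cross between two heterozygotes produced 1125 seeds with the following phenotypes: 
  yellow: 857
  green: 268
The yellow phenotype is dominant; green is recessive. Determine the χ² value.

For a monohybrid cross between heterozygotes with complete dominance, the expected phenotypic ratio is 3:1.
The 3:1 ratio has 4 parts, so with N = 1125 the expected counts are:
  yellow: 1125 × 3/4 = 843.75
  green: 1125 × 1/4 = 281.25
χ² = Σ (O − E)² / E
  yellow: (857 − 843.75)² / 843.75 = 0.2081
  green: (268 − 281.25)² / 281.25 = 0.6242
χ² = 0.2081 + 0.6242 = 0.8323 ≈ 0.832

0.832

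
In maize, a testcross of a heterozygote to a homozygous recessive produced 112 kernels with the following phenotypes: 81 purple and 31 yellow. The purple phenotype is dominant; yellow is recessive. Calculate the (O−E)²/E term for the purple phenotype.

A testcross of a heterozygote (Aa × aa) gives a 1:1 phenotypic ratio.
The 1:1 ratio has 2 parts, so with N = 112 the expected counts are:
  purple: 112 × 1/2 = 56
  yellow: 112 × 1/2 = 56
Contribution of purple: (81 − 56)² / 56 = 11.1607

11.161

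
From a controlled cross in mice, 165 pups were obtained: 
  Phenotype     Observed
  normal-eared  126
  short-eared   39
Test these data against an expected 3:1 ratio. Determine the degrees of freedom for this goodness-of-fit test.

1

A goodness-of-fit test with 2 phenotype classes has df = 2 − 1 = 1.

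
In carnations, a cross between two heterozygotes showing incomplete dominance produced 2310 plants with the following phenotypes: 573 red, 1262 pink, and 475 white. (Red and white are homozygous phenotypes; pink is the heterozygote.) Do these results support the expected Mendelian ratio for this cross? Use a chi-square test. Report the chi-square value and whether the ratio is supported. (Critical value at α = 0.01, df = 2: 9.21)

28.140; not consistent

With incomplete dominance, a heterozygote × heterozygote cross gives a 1:2:1 phenotypic ratio.
Under the 1:2:1 hypothesis (Σ ratio = 4, N = 2310):
  red: 2310 × 1/4 = 577.5
  pink: 2310 × 2/4 = 1155
  white: 2310 × 1/4 = 577.5
χ² = Σ (O − E)² / E
  red: (573 − 577.5)² / 577.5 = 0.0351
  pink: (1262 − 1155)² / 1155 = 9.9126
  white: (475 − 577.5)² / 577.5 = 18.1926
χ² = 0.0351 + 9.9126 + 18.1926 = 28.1403 ≈ 28.140
Degrees of freedom = 3 − 1 = 2; critical value at α = 0.01 is 9.21.
Since 28.140 > 9.21, we reject the null hypothesis — the data do not fit the 1:2:1 ratio.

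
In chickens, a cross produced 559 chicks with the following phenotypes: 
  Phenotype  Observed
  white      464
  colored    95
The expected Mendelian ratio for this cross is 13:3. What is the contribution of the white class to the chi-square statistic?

The 13:3 ratio has 16 parts, so with N = 559 the expected counts are:
  white: 559 × 13/16 = 454.1875
  colored: 559 × 3/16 = 104.8125
Contribution of white: (464 − 454.1875)² / 454.1875 = 0.2120

0.212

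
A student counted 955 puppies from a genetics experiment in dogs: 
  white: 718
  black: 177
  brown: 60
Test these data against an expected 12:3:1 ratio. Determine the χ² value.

Expected counts for N = 955 under a 12:3:1 ratio (total parts = 16):
  white: 955 × 12/16 = 716.25
  black: 955 × 3/16 = 179.0625
  brown: 955 × 1/16 = 59.6875
χ² = Σ (O − E)² / E
  white: (718 − 716.25)² / 716.25 = 0.0043
  black: (177 − 179.0625)² / 179.0625 = 0.0238
  brown: (60 − 59.6875)² / 59.6875 = 0.0016
χ² = 0.0043 + 0.0238 + 0.0016 = 0.0297 ≈ 0.030

0.030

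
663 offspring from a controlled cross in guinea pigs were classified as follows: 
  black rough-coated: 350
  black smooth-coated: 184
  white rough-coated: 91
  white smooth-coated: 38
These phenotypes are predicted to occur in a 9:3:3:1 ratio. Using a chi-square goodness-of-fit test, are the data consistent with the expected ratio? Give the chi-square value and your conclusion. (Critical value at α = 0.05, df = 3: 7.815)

39.281; not consistent

Total ratio parts = 16. Expected numbers out of 663:
  black rough-coated: 663 × 9/16 = 372.9375
  black smooth-coated: 663 × 3/16 = 124.3125
  white rough-coated: 663 × 3/16 = 124.3125
  white smooth-coated: 663 × 1/16 = 41.4375
χ² = Σ (O − E)² / E
  black rough-coated: (350 − 372.9375)² / 372.9375 = 1.4108
  black smooth-coated: (184 − 124.3125)² / 124.3125 = 28.6584
  white rough-coated: (91 − 124.3125)² / 124.3125 = 8.9269
  white smooth-coated: (38 − 41.4375)² / 41.4375 = 0.2852
χ² = 1.4108 + 28.6584 + 8.9269 + 0.2852 = 39.2813 ≈ 39.281
Degrees of freedom = 4 − 1 = 3; critical value at α = 0.05 is 7.815.
Since 39.281 > 7.815, we reject the null hypothesis — the data do not fit the 9:3:3:1 ratio.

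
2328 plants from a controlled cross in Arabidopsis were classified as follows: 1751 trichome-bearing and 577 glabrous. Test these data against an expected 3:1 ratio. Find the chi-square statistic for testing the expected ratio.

0.057

Total ratio parts = 4. Expected numbers out of 2328:
  trichome-bearing: 2328 × 3/4 = 1746
  glabrous: 2328 × 1/4 = 582
χ² = Σ (O − E)² / E
  trichome-bearing: (1751 − 1746)² / 1746 = 0.0143
  glabrous: (577 − 582)² / 582 = 0.0430
χ² = 0.0143 + 0.0430 = 0.0573 ≈ 0.057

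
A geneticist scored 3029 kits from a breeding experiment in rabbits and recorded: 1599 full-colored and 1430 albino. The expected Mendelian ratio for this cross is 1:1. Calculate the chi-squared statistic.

The 1:1 ratio has 2 parts, so with N = 3029 the expected counts are:
  full-colored: 3029 × 1/2 = 1514.5
  albino: 3029 × 1/2 = 1514.5
χ² = Σ (O − E)² / E
  full-colored: (1599 − 1514.5)² / 1514.5 = 4.7146
  albino: (1430 − 1514.5)² / 1514.5 = 4.7146
χ² = 4.7146 + 4.7146 = 9.4292 ≈ 9.429

9.429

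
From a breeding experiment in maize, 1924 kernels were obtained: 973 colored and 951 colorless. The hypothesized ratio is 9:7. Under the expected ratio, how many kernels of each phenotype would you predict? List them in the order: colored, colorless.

Expected counts for N = 1924 under a 9:7 ratio (total parts = 16):
  colored: 1924 × 9/16 = 1082.25
  colorless: 1924 × 7/16 = 841.75

1082.25, 841.75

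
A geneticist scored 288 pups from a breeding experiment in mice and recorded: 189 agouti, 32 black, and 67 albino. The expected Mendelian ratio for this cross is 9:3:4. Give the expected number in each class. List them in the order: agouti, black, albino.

The 9:3:4 ratio has 16 parts, so with N = 288 the expected counts are:
  agouti: 288 × 9/16 = 162
  black: 288 × 3/16 = 54
  albino: 288 × 4/16 = 72

162, 54, 72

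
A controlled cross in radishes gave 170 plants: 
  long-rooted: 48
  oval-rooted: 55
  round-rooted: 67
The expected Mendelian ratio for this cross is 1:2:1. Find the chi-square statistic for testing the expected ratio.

Total ratio parts = 4. Expected numbers out of 170:
  long-rooted: 170 × 1/4 = 42.5
  oval-rooted: 170 × 2/4 = 85
  round-rooted: 170 × 1/4 = 42.5
χ² = Σ (O − E)² / E
  long-rooted: (48 − 42.5)² / 42.5 = 0.7118
  oval-rooted: (55 − 85)² / 85 = 10.5882
  round-rooted: (67 − 42.5)² / 42.5 = 14.1235
χ² = 0.7118 + 10.5882 + 14.1235 = 25.4235 ≈ 25.424

25.424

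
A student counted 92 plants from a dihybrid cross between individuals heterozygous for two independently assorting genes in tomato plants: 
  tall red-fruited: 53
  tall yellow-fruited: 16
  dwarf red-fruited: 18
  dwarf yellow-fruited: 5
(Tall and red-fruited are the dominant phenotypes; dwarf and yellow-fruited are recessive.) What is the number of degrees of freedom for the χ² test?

3

A dihybrid F₂ with independent assortment and complete dominance at both loci gives a 9:3:3:1 phenotypic ratio.
A goodness-of-fit test with 4 phenotype classes has df = 4 − 1 = 3.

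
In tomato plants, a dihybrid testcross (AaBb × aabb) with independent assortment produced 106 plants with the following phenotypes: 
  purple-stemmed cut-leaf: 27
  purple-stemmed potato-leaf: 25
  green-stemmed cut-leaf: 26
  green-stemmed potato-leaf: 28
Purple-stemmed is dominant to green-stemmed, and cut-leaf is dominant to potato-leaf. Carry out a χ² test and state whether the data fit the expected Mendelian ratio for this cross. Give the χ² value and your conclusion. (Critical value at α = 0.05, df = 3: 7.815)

A dihybrid testcross with independent assortment gives a 1:1:1:1 ratio.
The 1:1:1:1 ratio has 4 parts, so with N = 106 the expected counts are:
  purple-stemmed cut-leaf: 106 × 1/4 = 26.5
  purple-stemmed potato-leaf: 106 × 1/4 = 26.5
  green-stemmed cut-leaf: 106 × 1/4 = 26.5
  green-stemmed potato-leaf: 106 × 1/4 = 26.5
χ² = Σ (O − E)² / E
  purple-stemmed cut-leaf: (27 − 26.5)² / 26.5 = 0.0094
  purple-stemmed potato-leaf: (25 − 26.5)² / 26.5 = 0.0849
  green-stemmed cut-leaf: (26 − 26.5)² / 26.5 = 0.0094
  green-stemmed potato-leaf: (28 − 26.5)² / 26.5 = 0.0849
χ² = 0.0094 + 0.0849 + 0.0094 + 0.0849 = 0.1886 ≈ 0.189
Degrees of freedom = 4 − 1 = 3; critical value at α = 0.05 is 7.815.
Since 0.189 < 7.815, we fail to reject the null hypothesis — the data are consistent with the 1:1:1:1 ratio.

0.189; consistent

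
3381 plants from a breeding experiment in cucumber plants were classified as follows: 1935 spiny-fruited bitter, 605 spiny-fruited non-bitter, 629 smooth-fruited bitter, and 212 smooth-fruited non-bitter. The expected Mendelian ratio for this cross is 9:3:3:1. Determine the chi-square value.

The 9:3:3:1 ratio has 16 parts, so with N = 3381 the expected counts are:
  spiny-fruited bitter: 3381 × 9/16 = 1901.8125
  spiny-fruited non-bitter: 3381 × 3/16 = 633.9375
  smooth-fruited bitter: 3381 × 3/16 = 633.9375
  smooth-fruited non-bitter: 3381 × 1/16 = 211.3125
χ² = Σ (O − E)² / E
  spiny-fruited bitter: (1935 − 1901.8125)² / 1901.8125 = 0.5791
  spiny-fruited non-bitter: (605 − 633.9375)² / 633.9375 = 1.3209
  smooth-fruited bitter: (629 − 633.9375)² / 633.9375 = 0.0385
  smooth-fruited non-bitter: (212 − 211.3125)² / 211.3125 = 0.0022
χ² = 0.5791 + 1.3209 + 0.0385 + 0.0022 = 1.9407 ≈ 1.941

1.941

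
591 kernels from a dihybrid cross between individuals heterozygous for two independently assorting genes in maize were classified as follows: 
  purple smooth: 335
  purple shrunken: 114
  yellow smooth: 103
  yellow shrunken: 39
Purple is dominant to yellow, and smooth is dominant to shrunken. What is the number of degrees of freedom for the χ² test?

A dihybrid F₂ with independent assortment and complete dominance at both loci gives a 9:3:3:1 phenotypic ratio.
A goodness-of-fit test with 4 phenotype classes has df = 4 − 1 = 3.

3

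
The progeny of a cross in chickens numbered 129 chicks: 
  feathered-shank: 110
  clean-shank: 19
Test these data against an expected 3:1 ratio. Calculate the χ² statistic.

Under the 3:1 hypothesis (Σ ratio = 4, N = 129):
  feathered-shank: 129 × 3/4 = 96.75
  clean-shank: 129 × 1/4 = 32.25
χ² = Σ (O − E)² / E
  feathered-shank: (110 − 96.75)² / 96.75 = 1.8146
  clean-shank: (19 − 32.25)² / 32.25 = 5.4438
χ² = 1.8146 + 5.4438 = 7.2584 ≈ 7.258

7.258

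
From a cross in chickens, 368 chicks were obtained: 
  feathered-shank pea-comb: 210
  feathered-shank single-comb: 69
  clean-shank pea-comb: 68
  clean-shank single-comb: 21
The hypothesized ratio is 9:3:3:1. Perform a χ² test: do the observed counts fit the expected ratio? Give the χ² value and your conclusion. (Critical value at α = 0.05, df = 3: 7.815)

Expected counts for N = 368 under a 9:3:3:1 ratio (total parts = 16):
  feathered-shank pea-comb: 368 × 9/16 = 207
  feathered-shank single-comb: 368 × 3/16 = 69
  clean-shank pea-comb: 368 × 3/16 = 69
  clean-shank single-comb: 368 × 1/16 = 23
χ² = Σ (O − E)² / E
  feathered-shank pea-comb: (210 − 207)² / 207 = 0.0435
  feathered-shank single-comb: (69 − 69)² / 69 = 0.0000
  clean-shank pea-comb: (68 − 69)² / 69 = 0.0145
  clean-shank single-comb: (21 − 23)² / 23 = 0.1739
χ² = 0.0435 + 0.0000 + 0.0145 + 0.1739 = 0.2319 ≈ 0.232
Degrees of freedom = 4 − 1 = 3; critical value at α = 0.05 is 7.815.
Since 0.232 < 7.815, we fail to reject the null hypothesis — the data are consistent with the 9:3:3:1 ratio.

0.232; consistent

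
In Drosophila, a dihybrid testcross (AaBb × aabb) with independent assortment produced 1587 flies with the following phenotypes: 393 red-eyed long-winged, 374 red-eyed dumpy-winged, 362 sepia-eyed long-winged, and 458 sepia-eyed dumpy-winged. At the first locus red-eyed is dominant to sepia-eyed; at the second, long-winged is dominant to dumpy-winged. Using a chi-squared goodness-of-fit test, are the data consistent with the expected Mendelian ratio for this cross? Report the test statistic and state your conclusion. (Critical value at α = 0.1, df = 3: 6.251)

13.839; not consistent

A dihybrid testcross with independent assortment gives a 1:1:1:1 ratio.
Under the 1:1:1:1 hypothesis (Σ ratio = 4, N = 1587):
  red-eyed long-winged: 1587 × 1/4 = 396.75
  red-eyed dumpy-winged: 1587 × 1/4 = 396.75
  sepia-eyed long-winged: 1587 × 1/4 = 396.75
  sepia-eyed dumpy-winged: 1587 × 1/4 = 396.75
χ² = Σ (O − E)² / E
  red-eyed long-winged: (393 − 396.75)² / 396.75 = 0.0354
  red-eyed dumpy-winged: (374 − 396.75)² / 396.75 = 1.3045
  sepia-eyed long-winged: (362 − 396.75)² / 396.75 = 3.0436
  sepia-eyed dumpy-winged: (458 − 396.75)² / 396.75 = 9.4557
χ² = 0.0354 + 1.3045 + 3.0436 + 9.4557 = 13.8392 ≈ 13.839
Degrees of freedom = 4 − 1 = 3; critical value at α = 0.1 is 6.251.
Since 13.839 > 6.251, we reject the null hypothesis — the data do not fit the 1:1:1:1 ratio.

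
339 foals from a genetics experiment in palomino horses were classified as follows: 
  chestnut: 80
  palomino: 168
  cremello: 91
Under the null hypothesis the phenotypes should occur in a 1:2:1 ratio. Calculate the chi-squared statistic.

0.740

Expected counts for N = 339 under a 1:2:1 ratio (total parts = 4):
  chestnut: 339 × 1/4 = 84.75
  palomino: 339 × 2/4 = 169.5
  cremello: 339 × 1/4 = 84.75
χ² = Σ (O − E)² / E
  chestnut: (80 − 84.75)² / 84.75 = 0.2662
  palomino: (168 − 169.5)² / 169.5 = 0.0133
  cremello: (91 − 84.75)² / 84.75 = 0.4609
χ² = 0.2662 + 0.0133 + 0.4609 = 0.7404 ≈ 0.740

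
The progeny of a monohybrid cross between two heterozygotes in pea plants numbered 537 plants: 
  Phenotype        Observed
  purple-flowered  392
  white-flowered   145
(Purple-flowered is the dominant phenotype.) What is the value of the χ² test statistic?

1.148

For a monohybrid cross between heterozygotes with complete dominance, the expected phenotypic ratio is 3:1.
Expected counts for N = 537 under a 3:1 ratio (total parts = 4):
  purple-flowered: 537 × 3/4 = 402.75
  white-flowered: 537 × 1/4 = 134.25
χ² = Σ (O − E)² / E
  purple-flowered: (392 − 402.75)² / 402.75 = 0.2869
  white-flowered: (145 − 134.25)² / 134.25 = 0.8608
χ² = 0.2869 + 0.8608 = 1.1477 ≈ 1.148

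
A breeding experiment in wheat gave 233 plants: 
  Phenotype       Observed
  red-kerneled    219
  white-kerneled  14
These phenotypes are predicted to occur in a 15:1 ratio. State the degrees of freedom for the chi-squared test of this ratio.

A goodness-of-fit test with 2 phenotype classes has df = 2 − 1 = 1.

1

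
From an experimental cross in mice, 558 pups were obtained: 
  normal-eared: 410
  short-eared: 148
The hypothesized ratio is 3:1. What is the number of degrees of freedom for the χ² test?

A goodness-of-fit test with 2 phenotype classes has df = 2 − 1 = 1.

1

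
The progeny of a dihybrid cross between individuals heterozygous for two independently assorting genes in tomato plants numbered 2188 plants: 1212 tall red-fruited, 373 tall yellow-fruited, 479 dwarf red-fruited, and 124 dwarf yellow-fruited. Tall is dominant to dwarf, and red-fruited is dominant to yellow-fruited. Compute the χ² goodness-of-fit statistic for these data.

A dihybrid F₂ with independent assortment and complete dominance at both loci gives a 9:3:3:1 phenotypic ratio.
Expected counts for N = 2188 under a 9:3:3:1 ratio (total parts = 16):
  tall red-fruited: 2188 × 9/16 = 1230.75
  tall yellow-fruited: 2188 × 3/16 = 410.25
  dwarf red-fruited: 2188 × 3/16 = 410.25
  dwarf yellow-fruited: 2188 × 1/16 = 136.75
χ² = Σ (O − E)² / E
  tall red-fruited: (1212 − 1230.75)² / 1230.75 = 0.2856
  tall yellow-fruited: (373 − 410.25)² / 410.25 = 3.3822
  dwarf red-fruited: (479 − 410.25)² / 410.25 = 11.5212
  dwarf yellow-fruited: (124 − 136.75)² / 136.75 = 1.1888
χ² = 0.2856 + 3.3822 + 11.5212 + 1.1888 = 16.3778 ≈ 16.378

16.378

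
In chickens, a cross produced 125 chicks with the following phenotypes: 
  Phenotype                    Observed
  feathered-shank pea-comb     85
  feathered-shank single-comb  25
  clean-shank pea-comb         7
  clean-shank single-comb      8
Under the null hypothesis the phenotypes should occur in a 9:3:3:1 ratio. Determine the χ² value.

14.705

Under the 9:3:3:1 hypothesis (Σ ratio = 16, N = 125):
  feathered-shank pea-comb: 125 × 9/16 = 70.3125
  feathered-shank single-comb: 125 × 3/16 = 23.4375
  clean-shank pea-comb: 125 × 3/16 = 23.4375
  clean-shank single-comb: 125 × 1/16 = 7.8125
χ² = Σ (O − E)² / E
  feathered-shank pea-comb: (85 − 70.3125)² / 70.3125 = 3.0681
  feathered-shank single-comb: (25 − 23.4375)² / 23.4375 = 0.1042
  clean-shank pea-comb: (7 − 23.4375)² / 23.4375 = 11.5282
  clean-shank single-comb: (8 − 7.8125)² / 7.8125 = 0.0045
χ² = 3.0681 + 0.1042 + 11.5282 + 0.0045 = 14.705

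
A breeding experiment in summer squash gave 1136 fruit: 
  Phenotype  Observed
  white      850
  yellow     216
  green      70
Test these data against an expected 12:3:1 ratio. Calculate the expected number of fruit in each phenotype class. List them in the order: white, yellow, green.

852, 213, 71

The 12:3:1 ratio has 16 parts, so with N = 1136 the expected counts are:
  white: 1136 × 12/16 = 852
  yellow: 1136 × 3/16 = 213
  green: 1136 × 1/16 = 71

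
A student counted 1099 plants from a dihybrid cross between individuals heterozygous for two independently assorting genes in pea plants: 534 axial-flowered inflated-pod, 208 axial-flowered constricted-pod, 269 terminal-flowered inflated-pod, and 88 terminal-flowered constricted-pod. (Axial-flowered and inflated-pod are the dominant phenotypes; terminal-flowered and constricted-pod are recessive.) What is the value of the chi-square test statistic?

36.136

A dihybrid F₂ with independent assortment and complete dominance at both loci gives a 9:3:3:1 phenotypic ratio.
Expected counts for N = 1099 under a 9:3:3:1 ratio (total parts = 16):
  axial-flowered inflated-pod: 1099 × 9/16 = 618.1875
  axial-flowered constricted-pod: 1099 × 3/16 = 206.0625
  terminal-flowered inflated-pod: 1099 × 3/16 = 206.0625
  terminal-flowered constricted-pod: 1099 × 1/16 = 68.6875
χ² = Σ (O − E)² / E
  axial-flowered inflated-pod: (534 − 618.1875)² / 618.1875 = 11.4650
  axial-flowered constricted-pod: (208 − 206.0625)² / 206.0625 = 0.0182
  terminal-flowered inflated-pod: (269 − 206.0625)² / 206.0625 = 19.2229
  terminal-flowered constricted-pod: (88 − 68.6875)² / 68.6875 = 5.4300
χ² = 11.4650 + 0.0182 + 19.2229 + 5.4300 = 36.1361 ≈ 36.136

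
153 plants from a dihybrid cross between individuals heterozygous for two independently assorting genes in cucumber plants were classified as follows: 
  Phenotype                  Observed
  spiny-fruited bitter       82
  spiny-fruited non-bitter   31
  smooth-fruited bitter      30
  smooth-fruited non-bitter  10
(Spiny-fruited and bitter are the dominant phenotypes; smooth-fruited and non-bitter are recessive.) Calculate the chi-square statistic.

0.458

A dihybrid F₂ with independent assortment and complete dominance at both loci gives a 9:3:3:1 phenotypic ratio.
The 9:3:3:1 ratio has 16 parts, so with N = 153 the expected counts are:
  spiny-fruited bitter: 153 × 9/16 = 86.0625
  spiny-fruited non-bitter: 153 × 3/16 = 28.6875
  smooth-fruited bitter: 153 × 3/16 = 28.6875
  smooth-fruited non-bitter: 153 × 1/16 = 9.5625
χ² = Σ (O − E)² / E
  spiny-fruited bitter: (82 − 86.0625)² / 86.0625 = 0.1918
  spiny-fruited non-bitter: (31 − 28.6875)² / 28.6875 = 0.1864
  smooth-fruited bitter: (30 − 28.6875)² / 28.6875 = 0.0600
  smooth-fruited non-bitter: (10 − 9.5625)² / 9.5625 = 0.0200
χ² = 0.1918 + 0.1864 + 0.0600 + 0.0200 = 0.4582 ≈ 0.458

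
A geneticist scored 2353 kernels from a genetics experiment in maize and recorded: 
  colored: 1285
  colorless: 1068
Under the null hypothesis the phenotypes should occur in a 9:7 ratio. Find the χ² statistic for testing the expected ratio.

2.568

Expected counts for N = 2353 under a 9:7 ratio (total parts = 16):
  colored: 2353 × 9/16 = 1323.5625
  colorless: 2353 × 7/16 = 1029.4375
χ² = Σ (O − E)² / E
  colored: (1285 − 1323.5625)² / 1323.5625 = 1.1235
  colorless: (1068 − 1029.4375)² / 1029.4375 = 1.4445
χ² = 1.1235 + 1.4445 = 2.568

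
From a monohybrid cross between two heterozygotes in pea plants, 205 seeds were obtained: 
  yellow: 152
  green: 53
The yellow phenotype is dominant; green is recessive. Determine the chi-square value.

For a monohybrid cross between heterozygotes with complete dominance, the expected phenotypic ratio is 3:1.
Total ratio parts = 4. Expected numbers out of 205:
  yellow: 205 × 3/4 = 153.75
  green: 205 × 1/4 = 51.25
χ² = Σ (O − E)² / E
  yellow: (152 − 153.75)² / 153.75 = 0.0199
  green: (53 − 51.25)² / 51.25 = 0.0598
χ² = 0.0199 + 0.0598 = 0.0797 ≈ 0.080

0.080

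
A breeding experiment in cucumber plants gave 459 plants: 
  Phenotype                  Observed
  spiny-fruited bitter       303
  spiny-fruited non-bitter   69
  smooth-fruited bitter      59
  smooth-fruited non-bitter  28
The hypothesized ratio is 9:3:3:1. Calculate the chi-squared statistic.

The 9:3:3:1 ratio has 16 parts, so with N = 459 the expected counts are:
  spiny-fruited bitter: 459 × 9/16 = 258.1875
  spiny-fruited non-bitter: 459 × 3/16 = 86.0625
  smooth-fruited bitter: 459 × 3/16 = 86.0625
  smooth-fruited non-bitter: 459 × 1/16 = 28.6875
χ² = Σ (O − E)² / E
  spiny-fruited bitter: (303 − 258.1875)² / 258.1875 = 7.7779
  spiny-fruited non-bitter: (69 − 86.0625)² / 86.0625 = 3.3828
  smooth-fruited bitter: (59 − 86.0625)² / 86.0625 = 8.5098
  smooth-fruited non-bitter: (28 − 28.6875)² / 28.6875 = 0.0165
χ² = 7.7779 + 3.3828 + 8.5098 + 0.0165 = 19.687

19.687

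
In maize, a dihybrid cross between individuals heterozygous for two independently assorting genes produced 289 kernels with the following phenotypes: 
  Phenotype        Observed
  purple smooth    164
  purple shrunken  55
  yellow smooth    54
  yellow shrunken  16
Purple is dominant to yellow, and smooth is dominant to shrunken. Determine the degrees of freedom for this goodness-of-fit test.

A dihybrid F₂ with independent assortment and complete dominance at both loci gives a 9:3:3:1 phenotypic ratio.
A goodness-of-fit test with 4 phenotype classes has df = 4 − 1 = 3.

3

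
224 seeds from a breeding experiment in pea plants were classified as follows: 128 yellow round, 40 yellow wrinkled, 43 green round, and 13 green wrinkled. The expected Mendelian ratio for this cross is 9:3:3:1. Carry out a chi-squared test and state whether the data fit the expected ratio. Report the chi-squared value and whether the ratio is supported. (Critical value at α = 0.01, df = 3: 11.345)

Total ratio parts = 16. Expected numbers out of 224:
  yellow round: 224 × 9/16 = 126
  yellow wrinkled: 224 × 3/16 = 42
  green round: 224 × 3/16 = 42
  green wrinkled: 224 × 1/16 = 14
χ² = Σ (O − E)² / E
  yellow round: (128 − 126)² / 126 = 0.0317
  yellow wrinkled: (40 − 42)² / 42 = 0.0952
  green round: (43 − 42)² / 42 = 0.0238
  green wrinkled: (13 − 14)² / 14 = 0.0714
χ² = 0.0317 + 0.0952 + 0.0238 + 0.0714 = 0.2221 ≈ 0.222
Degrees of freedom = 4 − 1 = 3; critical value at α = 0.01 is 11.345.
Since 0.222 < 11.345, we fail to reject the null hypothesis — the data are consistent with the 9:3:3:1 ratio.

0.222; consistent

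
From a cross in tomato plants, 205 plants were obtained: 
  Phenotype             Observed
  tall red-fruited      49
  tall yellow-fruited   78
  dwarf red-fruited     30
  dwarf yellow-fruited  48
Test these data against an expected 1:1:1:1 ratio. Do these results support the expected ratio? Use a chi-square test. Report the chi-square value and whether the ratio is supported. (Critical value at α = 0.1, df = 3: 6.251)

23.078; not consistent

Total ratio parts = 4. Expected numbers out of 205:
  tall red-fruited: 205 × 1/4 = 51.25
  tall yellow-fruited: 205 × 1/4 = 51.25
  dwarf red-fruited: 205 × 1/4 = 51.25
  dwarf yellow-fruited: 205 × 1/4 = 51.25
χ² = Σ (O − E)² / E
  tall red-fruited: (49 − 51.25)² / 51.25 = 0.0988
  tall yellow-fruited: (78 − 51.25)² / 51.25 = 13.9622
  dwarf red-fruited: (30 − 51.25)² / 51.25 = 8.8110
  dwarf yellow-fruited: (48 − 51.25)² / 51.25 = 0.2061
χ² = 0.0988 + 13.9622 + 8.8110 + 0.2061 = 23.0781 ≈ 23.078
Degrees of freedom = 4 − 1 = 3; critical value at α = 0.1 is 6.251.
Since 23.078 > 6.251, we reject the null hypothesis — the data do not fit the 1:1:1:1 ratio.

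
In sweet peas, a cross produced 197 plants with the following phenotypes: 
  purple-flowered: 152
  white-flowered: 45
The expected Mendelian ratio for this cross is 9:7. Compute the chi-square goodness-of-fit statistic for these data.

Total ratio parts = 16. Expected numbers out of 197:
  purple-flowered: 197 × 9/16 = 110.8125
  white-flowered: 197 × 7/16 = 86.1875
χ² = Σ (O − E)² / E
  purple-flowered: (152 − 110.8125)² / 110.8125 = 15.3088
  white-flowered: (45 − 86.1875)² / 86.1875 = 19.6828
χ² = 15.3088 + 19.6828 = 34.9916 ≈ 34.992

34.992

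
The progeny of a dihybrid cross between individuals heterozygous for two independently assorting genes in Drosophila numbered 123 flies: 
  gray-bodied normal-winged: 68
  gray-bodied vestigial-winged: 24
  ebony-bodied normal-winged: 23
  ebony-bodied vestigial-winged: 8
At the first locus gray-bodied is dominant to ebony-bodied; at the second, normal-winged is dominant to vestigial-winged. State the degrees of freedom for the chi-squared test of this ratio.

A dihybrid F₂ with independent assortment and complete dominance at both loci gives a 9:3:3:1 phenotypic ratio.
A goodness-of-fit test with 4 phenotype classes has df = 4 − 1 = 3.

3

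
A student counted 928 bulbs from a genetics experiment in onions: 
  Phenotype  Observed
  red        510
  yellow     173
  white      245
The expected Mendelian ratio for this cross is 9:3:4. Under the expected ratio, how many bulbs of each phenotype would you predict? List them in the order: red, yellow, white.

Under the 9:3:4 hypothesis (Σ ratio = 16, N = 928):
  red: 928 × 9/16 = 522
  yellow: 928 × 3/16 = 174
  white: 928 × 4/16 = 232

522, 174, 232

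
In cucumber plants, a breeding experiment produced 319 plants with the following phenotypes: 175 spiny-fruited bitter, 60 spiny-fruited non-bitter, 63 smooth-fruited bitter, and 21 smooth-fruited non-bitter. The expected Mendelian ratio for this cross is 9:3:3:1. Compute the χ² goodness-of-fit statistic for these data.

The 9:3:3:1 ratio has 16 parts, so with N = 319 the expected counts are:
  spiny-fruited bitter: 319 × 9/16 = 179.4375
  spiny-fruited non-bitter: 319 × 3/16 = 59.8125
  smooth-fruited bitter: 319 × 3/16 = 59.8125
  smooth-fruited non-bitter: 319 × 1/16 = 19.9375
χ² = Σ (O − E)² / E
  spiny-fruited bitter: (175 − 179.4375)² / 179.4375 = 0.1097
  spiny-fruited non-bitter: (60 − 59.8125)² / 59.8125 = 0.0006
  smooth-fruited bitter: (63 − 59.8125)² / 59.8125 = 0.1699
  smooth-fruited non-bitter: (21 − 19.9375)² / 19.9375 = 0.0566
χ² = 0.1097 + 0.0006 + 0.1699 + 0.0566 = 0.3368 ≈ 0.337

0.337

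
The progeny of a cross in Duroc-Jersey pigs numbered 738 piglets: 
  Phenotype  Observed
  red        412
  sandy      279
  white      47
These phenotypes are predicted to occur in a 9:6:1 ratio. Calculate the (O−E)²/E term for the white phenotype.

0.017

Expected counts for N = 738 under a 9:6:1 ratio (total parts = 16):
  red: 738 × 9/16 = 415.125
  sandy: 738 × 6/16 = 276.75
  white: 738 × 1/16 = 46.125
Contribution of white: (47 − 46.125)² / 46.125 = 0.0166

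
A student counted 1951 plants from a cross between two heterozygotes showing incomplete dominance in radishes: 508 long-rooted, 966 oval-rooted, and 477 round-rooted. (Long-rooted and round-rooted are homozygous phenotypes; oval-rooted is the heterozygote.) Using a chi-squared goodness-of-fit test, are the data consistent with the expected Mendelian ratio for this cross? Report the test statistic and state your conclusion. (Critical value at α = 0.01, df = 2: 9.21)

1.170; consistent

With incomplete dominance, a heterozygote × heterozygote cross gives a 1:2:1 phenotypic ratio.
Expected counts for N = 1951 under a 1:2:1 ratio (total parts = 4):
  long-rooted: 1951 × 1/4 = 487.75
  oval-rooted: 1951 × 2/4 = 975.5
  round-rooted: 1951 × 1/4 = 487.75
χ² = Σ (O − E)² / E
  long-rooted: (508 − 487.75)² / 487.75 = 0.8407
  oval-rooted: (966 − 975.5)² / 975.5 = 0.0925
  round-rooted: (477 − 487.75)² / 487.75 = 0.2369
χ² = 0.8407 + 0.0925 + 0.2369 = 1.1701 ≈ 1.170
Degrees of freedom = 3 − 1 = 2; critical value at α = 0.01 is 9.21.
Since 1.170 < 9.21, we fail to reject the null hypothesis — the data are consistent with the 1:2:1 ratio.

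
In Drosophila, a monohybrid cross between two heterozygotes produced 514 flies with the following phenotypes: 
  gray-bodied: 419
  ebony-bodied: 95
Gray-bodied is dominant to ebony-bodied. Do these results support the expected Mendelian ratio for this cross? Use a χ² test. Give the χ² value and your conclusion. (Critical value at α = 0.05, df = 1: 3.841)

11.645; not consistent

For a monohybrid cross between heterozygotes with complete dominance, the expected phenotypic ratio is 3:1.
Under the 3:1 hypothesis (Σ ratio = 4, N = 514):
  gray-bodied: 514 × 3/4 = 385.5
  ebony-bodied: 514 × 1/4 = 128.5
χ² = Σ (O − E)² / E
  gray-bodied: (419 − 385.5)² / 385.5 = 2.9112
  ebony-bodied: (95 − 128.5)² / 128.5 = 8.7335
χ² = 2.9112 + 8.7335 = 11.6447 ≈ 11.645
Degrees of freedom = 2 − 1 = 1; critical value at α = 0.05 is 3.841.
Since 11.645 > 3.841, we reject the null hypothesis — the data do not fit the 3:1 ratio.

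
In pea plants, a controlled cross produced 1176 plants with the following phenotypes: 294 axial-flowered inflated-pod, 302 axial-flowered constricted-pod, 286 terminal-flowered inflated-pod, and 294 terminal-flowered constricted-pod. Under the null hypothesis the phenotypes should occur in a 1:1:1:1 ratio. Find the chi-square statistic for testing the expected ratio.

0.435

Total ratio parts = 4. Expected numbers out of 1176:
  axial-flowered inflated-pod: 1176 × 1/4 = 294
  axial-flowered constricted-pod: 1176 × 1/4 = 294
  terminal-flowered inflated-pod: 1176 × 1/4 = 294
  terminal-flowered constricted-pod: 1176 × 1/4 = 294
χ² = Σ (O − E)² / E
  axial-flowered inflated-pod: (294 − 294)² / 294 = 0.0000
  axial-flowered constricted-pod: (302 − 294)² / 294 = 0.2177
  terminal-flowered inflated-pod: (286 − 294)² / 294 = 0.2177
  terminal-flowered constricted-pod: (294 − 294)² / 294 = 0.0000
χ² = 0.0000 + 0.2177 + 0.2177 + 0.0000 = 0.4354 ≈ 0.435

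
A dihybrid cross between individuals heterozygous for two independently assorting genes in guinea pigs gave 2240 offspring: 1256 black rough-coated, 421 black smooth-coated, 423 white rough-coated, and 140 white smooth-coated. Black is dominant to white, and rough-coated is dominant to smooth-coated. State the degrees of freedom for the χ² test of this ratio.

3

A dihybrid F₂ with independent assortment and complete dominance at both loci gives a 9:3:3:1 phenotypic ratio.
A goodness-of-fit test with 4 phenotype classes has df = 4 − 1 = 3.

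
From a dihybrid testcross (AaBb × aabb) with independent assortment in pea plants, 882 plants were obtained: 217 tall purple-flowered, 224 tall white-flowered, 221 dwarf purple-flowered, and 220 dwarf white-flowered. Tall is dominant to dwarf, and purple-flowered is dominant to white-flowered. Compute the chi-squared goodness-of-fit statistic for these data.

A dihybrid testcross with independent assortment gives a 1:1:1:1 ratio.
Expected counts for N = 882 under a 1:1:1:1 ratio (total parts = 4):
  tall purple-flowered: 882 × 1/4 = 220.5
  tall white-flowered: 882 × 1/4 = 220.5
  dwarf purple-flowered: 882 × 1/4 = 220.5
  dwarf white-flowered: 882 × 1/4 = 220.5
χ² = Σ (O − E)² / E
  tall purple-flowered: (217 − 220.5)² / 220.5 = 0.0556
  tall white-flowered: (224 − 220.5)² / 220.5 = 0.0556
  dwarf purple-flowered: (221 − 220.5)² / 220.5 = 0.0011
  dwarf white-flowered: (220 − 220.5)² / 220.5 = 0.0011
χ² = 0.0556 + 0.0556 + 0.0011 + 0.0011 = 0.1134 ≈ 0.113

0.113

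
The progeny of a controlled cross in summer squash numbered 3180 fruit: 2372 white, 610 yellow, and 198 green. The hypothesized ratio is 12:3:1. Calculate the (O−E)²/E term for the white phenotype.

0.071

Expected counts for N = 3180 under a 12:3:1 ratio (total parts = 16):
  white: 3180 × 12/16 = 2385
  yellow: 3180 × 3/16 = 596.25
  green: 3180 × 1/16 = 198.75
Contribution of white: (2372 − 2385)² / 2385 = 0.0709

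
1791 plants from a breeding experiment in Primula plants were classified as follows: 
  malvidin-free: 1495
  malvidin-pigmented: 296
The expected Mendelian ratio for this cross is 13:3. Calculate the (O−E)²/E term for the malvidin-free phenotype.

1.089

Expected counts for N = 1791 under a 13:3 ratio (total parts = 16):
  malvidin-free: 1791 × 13/16 = 1455.1875
  malvidin-pigmented: 1791 × 3/16 = 335.8125
Contribution of malvidin-free: (1495 − 1455.1875)² / 1455.1875 = 1.0892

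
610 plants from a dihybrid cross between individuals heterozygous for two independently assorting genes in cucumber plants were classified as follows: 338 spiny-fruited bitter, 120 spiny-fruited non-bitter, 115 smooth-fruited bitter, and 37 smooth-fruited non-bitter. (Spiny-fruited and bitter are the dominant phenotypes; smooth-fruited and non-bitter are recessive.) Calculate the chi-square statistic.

0.390

A dihybrid F₂ with independent assortment and complete dominance at both loci gives a 9:3:3:1 phenotypic ratio.
The 9:3:3:1 ratio has 16 parts, so with N = 610 the expected counts are:
  spiny-fruited bitter: 610 × 9/16 = 343.125
  spiny-fruited non-bitter: 610 × 3/16 = 114.375
  smooth-fruited bitter: 610 × 3/16 = 114.375
  smooth-fruited non-bitter: 610 × 1/16 = 38.125
χ² = Σ (O − E)² / E
  spiny-fruited bitter: (338 − 343.125)² / 343.125 = 0.0765
  spiny-fruited non-bitter: (120 − 114.375)² / 114.375 = 0.2766
  smooth-fruited bitter: (115 − 114.375)² / 114.375 = 0.0034
  smooth-fruited non-bitter: (37 − 38.125)² / 38.125 = 0.0332
χ² = 0.0765 + 0.2766 + 0.0034 + 0.0332 = 0.3897 ≈ 0.390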